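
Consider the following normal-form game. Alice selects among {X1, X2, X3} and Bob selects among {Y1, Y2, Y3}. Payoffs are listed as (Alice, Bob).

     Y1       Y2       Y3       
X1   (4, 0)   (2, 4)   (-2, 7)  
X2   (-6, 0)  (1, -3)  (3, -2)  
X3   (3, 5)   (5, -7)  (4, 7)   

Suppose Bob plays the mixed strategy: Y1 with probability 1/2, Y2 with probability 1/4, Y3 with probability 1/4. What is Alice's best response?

X3

Alice's best reply maximizes expected payoff against the mix.
X1: (1/2)·4 + (1/4)·2 + (1/4)·(-2) = 2
X2: (1/2)·(-6) + (1/4)·1 + (1/4)·3 = -2
X3: (1/2)·3 + (1/4)·5 + (1/4)·4 = 15/4
Highest expected payoff is 15/4, from X3.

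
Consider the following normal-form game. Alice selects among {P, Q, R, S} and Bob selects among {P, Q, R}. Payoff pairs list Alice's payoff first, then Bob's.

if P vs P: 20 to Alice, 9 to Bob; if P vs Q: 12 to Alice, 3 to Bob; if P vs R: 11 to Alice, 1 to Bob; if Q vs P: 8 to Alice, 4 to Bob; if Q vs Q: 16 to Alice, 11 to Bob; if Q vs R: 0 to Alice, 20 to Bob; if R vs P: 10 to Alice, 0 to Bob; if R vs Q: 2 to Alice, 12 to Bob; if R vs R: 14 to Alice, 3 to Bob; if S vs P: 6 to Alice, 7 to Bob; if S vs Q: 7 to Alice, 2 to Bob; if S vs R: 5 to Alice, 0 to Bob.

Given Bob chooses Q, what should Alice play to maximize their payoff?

With Bob fixed at Q, Alice's payoffs are: P → 12, Q → 16, R → 2, S → 7.
The maximum is 16, achieved by Q.

Q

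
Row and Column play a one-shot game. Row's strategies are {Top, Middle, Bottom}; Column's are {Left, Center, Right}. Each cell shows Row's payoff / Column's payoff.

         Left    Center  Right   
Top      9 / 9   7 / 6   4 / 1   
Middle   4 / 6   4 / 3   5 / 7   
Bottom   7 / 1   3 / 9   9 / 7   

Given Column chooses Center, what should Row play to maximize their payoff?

With Column fixed at Center, Row's payoffs are: Top → 7, Middle → 4, Bottom → 3.
The maximum is 7, achieved by Top.

Top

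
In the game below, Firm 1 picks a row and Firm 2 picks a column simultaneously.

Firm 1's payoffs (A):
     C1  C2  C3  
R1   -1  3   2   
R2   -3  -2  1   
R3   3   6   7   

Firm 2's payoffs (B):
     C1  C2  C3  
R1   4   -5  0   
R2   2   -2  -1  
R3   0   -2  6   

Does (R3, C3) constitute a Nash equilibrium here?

Holding Firm 2 at C3: Firm 1 gets 7 from R3, versus 2 from R1, 1 from R2. No profitable deviation for Firm 1.
Holding Firm 1 at R3: Firm 2 gets 6 from C3, versus 0 from C1, -2 from C2. No profitable deviation for Firm 2 either.

Yes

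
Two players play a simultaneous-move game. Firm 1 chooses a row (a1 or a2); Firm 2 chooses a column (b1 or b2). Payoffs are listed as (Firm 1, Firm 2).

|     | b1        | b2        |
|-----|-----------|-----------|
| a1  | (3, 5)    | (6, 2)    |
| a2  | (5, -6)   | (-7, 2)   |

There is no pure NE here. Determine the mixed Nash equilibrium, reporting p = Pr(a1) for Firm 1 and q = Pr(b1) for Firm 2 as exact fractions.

p = 8/11, q = 13/15

In a mixed NE each player is indifferent between their pure strategies, so the opponent's mix sets the indifference.
Firm 2 indifferent between b1 and b2: p·5 + (1−p)·(-6) = p·2 + (1−p)·2 ⟹ (-6) + 11p = 2 + 0p ⟹ p = 8/11.
Firm 1 indifferent between a1 and a2: q·3 + (1−q)·6 = q·5 + (1−q)·(-7) ⟹ 6 + (-3)q = (-7) + 12q ⟹ q = 13/15.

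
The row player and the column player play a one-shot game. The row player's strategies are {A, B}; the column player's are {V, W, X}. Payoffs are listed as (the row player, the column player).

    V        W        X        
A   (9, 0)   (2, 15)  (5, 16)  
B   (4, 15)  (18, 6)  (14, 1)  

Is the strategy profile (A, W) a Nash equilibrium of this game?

No

Holding the column player at W: the row player gets 2 from A but could get 18 by switching to B. The row player has a profitable deviation.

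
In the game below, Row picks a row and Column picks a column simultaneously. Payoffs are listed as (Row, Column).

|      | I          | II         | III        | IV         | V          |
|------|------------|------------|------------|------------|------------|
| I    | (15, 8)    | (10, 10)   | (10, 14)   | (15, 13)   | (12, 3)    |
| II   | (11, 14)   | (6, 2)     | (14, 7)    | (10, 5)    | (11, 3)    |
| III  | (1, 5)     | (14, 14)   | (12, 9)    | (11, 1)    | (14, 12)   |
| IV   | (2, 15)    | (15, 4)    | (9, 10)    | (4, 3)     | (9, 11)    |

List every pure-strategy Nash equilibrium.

No pure-strategy Nash equilibrium

Check mutual best responses: a cell is a NE iff neither player can gain by unilaterally deviating.
Row's best responses — vs I: I (payoff 15); vs II: IV (payoff 15); vs III: II (payoff 14); vs IV: I (payoff 15); vs V: III (payoff 14).
Column's best responses — vs I: III (payoff 14); vs II: I (payoff 14); vs III: II (payoff 14); vs IV: I (payoff 15).
No cell has both players best-responding. For instance, Row's best reply to V is III, but against III Column prefers II over V.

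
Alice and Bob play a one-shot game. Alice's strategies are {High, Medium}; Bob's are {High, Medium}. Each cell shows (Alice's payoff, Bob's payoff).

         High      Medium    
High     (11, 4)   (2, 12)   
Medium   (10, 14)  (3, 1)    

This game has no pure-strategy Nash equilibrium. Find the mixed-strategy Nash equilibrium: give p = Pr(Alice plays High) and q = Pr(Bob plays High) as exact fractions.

p = 13/21, q = 1/2

Each player's mixing probability is pinned down by making the *other* player indifferent.
Bob indifferent between High and Medium: p·4 + (1−p)·14 = p·12 + (1−p)·1 ⟹ 14 + (-10)p = 1 + 11p ⟹ p = 13/21.
Alice indifferent between High and Medium: q·11 + (1−q)·2 = q·10 + (1−q)·3 ⟹ 2 + 9q = 3 + 7q ⟹ q = 1/2.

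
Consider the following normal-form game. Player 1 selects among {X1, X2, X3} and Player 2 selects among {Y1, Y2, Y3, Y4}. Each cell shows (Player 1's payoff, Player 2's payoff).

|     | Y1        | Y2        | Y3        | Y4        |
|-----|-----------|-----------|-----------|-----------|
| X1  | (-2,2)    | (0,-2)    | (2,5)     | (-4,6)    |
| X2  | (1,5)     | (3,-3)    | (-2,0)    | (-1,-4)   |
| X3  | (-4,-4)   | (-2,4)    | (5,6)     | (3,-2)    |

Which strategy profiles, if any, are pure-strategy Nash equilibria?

(X2, Y1) and (X3, Y3)

Check mutual best responses: a cell is a NE iff neither player can gain by unilaterally deviating.
Player 1's best responses — vs Y1: X2 (payoff 1); vs Y2: X2 (payoff 3); vs Y3: X3 (payoff 5); vs Y4: X3 (payoff 3).
Player 2's best responses — vs X1: Y4 (payoff 6); vs X2: Y1 (payoff 5); vs X3: Y3 (payoff 6).
Mutual best responses occur at (X2, Y1) and (X3, Y3); at each, neither player gains by switching.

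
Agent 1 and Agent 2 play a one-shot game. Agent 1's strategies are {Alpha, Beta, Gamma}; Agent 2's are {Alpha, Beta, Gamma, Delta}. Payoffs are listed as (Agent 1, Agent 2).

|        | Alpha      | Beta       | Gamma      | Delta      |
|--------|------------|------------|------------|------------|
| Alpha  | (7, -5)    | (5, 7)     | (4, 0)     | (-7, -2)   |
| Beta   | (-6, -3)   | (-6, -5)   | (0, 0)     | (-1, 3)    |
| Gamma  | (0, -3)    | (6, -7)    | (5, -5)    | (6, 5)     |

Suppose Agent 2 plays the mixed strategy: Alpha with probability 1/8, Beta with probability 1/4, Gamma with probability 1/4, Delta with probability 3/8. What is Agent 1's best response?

Compute Agent 1's expected payoff from each pure strategy against the given mix.
Alpha: (1/8)·7 + (1/4)·5 + (1/4)·4 + (3/8)·(-7) = 1/2
Beta: (1/8)·(-6) + (1/4)·(-6) + (1/4)·0 + (3/8)·(-1) = -21/8
Gamma: (1/8)·0 + (1/4)·6 + (1/4)·5 + (3/8)·6 = 5
Highest expected payoff is 5, from Gamma.

Gamma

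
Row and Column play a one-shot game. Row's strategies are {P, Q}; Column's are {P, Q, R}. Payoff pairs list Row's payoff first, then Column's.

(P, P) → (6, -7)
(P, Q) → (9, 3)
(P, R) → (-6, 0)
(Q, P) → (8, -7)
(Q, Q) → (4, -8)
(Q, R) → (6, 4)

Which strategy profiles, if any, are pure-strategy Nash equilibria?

Find each player's best response to every opponent strategy; NE are the intersections.
Row's best responses — vs P: Q (payoff 8); vs Q: P (payoff 9); vs R: Q (payoff 6).
Column's best responses — vs P: Q (payoff 3); vs Q: R (payoff 4).
Mutual best responses occur at (P, Q) and (Q, R); at each, neither player gains by switching.

(P, Q) and (Q, R)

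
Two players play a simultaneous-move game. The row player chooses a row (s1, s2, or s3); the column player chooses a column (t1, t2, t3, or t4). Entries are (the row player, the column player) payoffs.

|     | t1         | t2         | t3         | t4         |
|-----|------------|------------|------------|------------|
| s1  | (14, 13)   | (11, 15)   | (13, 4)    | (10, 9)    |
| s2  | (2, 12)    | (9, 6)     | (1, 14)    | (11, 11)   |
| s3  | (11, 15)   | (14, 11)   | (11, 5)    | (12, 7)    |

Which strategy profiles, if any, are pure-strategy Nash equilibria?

There is no pure-strategy Nash equilibrium

A profile is a Nash equilibrium when each player is best-responding to the other.
The row player's best responses — vs t1: s1 (payoff 14); vs t2: s3 (payoff 14); vs t3: s1 (payoff 13); vs t4: s3 (payoff 12).
The column player's best responses — vs s1: t2 (payoff 15); vs s2: t3 (payoff 14); vs s3: t1 (payoff 15).
No cell has both players best-responding. For instance, the row player's best reply to t4 is s3, but against s3 the column player prefers t1 over t4.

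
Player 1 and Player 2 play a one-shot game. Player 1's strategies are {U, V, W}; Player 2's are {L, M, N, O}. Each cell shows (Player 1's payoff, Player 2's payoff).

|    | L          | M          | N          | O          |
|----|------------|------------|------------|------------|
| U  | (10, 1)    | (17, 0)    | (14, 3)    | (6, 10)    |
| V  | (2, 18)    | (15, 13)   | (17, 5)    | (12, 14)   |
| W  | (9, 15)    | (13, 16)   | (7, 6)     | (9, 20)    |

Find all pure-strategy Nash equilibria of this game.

None

A profile is a Nash equilibrium when each player is best-responding to the other.
Player 1's best responses — vs L: U (payoff 10); vs M: U (payoff 17); vs N: V (payoff 17); vs O: V (payoff 12).
Player 2's best responses — vs U: O (payoff 10); vs V: L (payoff 18); vs W: O (payoff 20).
No cell has both players best-responding. For instance, Player 1's best reply to O is V, but against V Player 2 prefers L over O.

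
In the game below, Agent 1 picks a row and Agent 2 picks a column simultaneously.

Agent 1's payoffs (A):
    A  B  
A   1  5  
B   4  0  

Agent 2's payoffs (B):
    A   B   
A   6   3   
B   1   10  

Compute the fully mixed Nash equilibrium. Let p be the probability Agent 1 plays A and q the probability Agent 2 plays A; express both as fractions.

Each player's mixing probability is pinned down by making the *other* player indifferent.
Agent 2 indifferent between A and B: p·6 + (1−p)·1 = p·3 + (1−p)·10 ⟹ 1 + 5p = 10 + (-7)p ⟹ p = 3/4.
Agent 1 indifferent between A and B: q·1 + (1−q)·5 = q·4 + (1−q)·0 ⟹ 5 + (-4)q = 0 + 4q ⟹ q = 5/8.

p = 3/4, q = 5/8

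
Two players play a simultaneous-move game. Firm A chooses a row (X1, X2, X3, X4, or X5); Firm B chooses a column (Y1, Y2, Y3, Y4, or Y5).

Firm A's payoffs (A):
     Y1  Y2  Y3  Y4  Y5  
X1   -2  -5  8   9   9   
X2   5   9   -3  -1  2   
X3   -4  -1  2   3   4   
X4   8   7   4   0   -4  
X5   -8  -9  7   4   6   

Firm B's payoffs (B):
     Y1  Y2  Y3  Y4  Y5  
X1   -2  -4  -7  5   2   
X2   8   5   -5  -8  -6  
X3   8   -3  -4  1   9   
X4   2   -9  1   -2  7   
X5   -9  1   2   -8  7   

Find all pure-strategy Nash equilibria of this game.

Check mutual best responses: a cell is a NE iff neither player can gain by unilaterally deviating.
Firm A's best responses — vs Y1: X4 (payoff 8); vs Y2: X2 (payoff 9); vs Y3: X1 (payoff 8); vs Y4: X1 (payoff 9); vs Y5: X1 (payoff 9).
Firm B's best responses — vs X1: Y4 (payoff 5); vs X2: Y1 (payoff 8); vs X3: Y5 (payoff 9); vs X4: Y5 (payoff 7); vs X5: Y5 (payoff 7).
The only mutual best response is (X1, Y4); neither player gains by switching there.

(X1, Y4)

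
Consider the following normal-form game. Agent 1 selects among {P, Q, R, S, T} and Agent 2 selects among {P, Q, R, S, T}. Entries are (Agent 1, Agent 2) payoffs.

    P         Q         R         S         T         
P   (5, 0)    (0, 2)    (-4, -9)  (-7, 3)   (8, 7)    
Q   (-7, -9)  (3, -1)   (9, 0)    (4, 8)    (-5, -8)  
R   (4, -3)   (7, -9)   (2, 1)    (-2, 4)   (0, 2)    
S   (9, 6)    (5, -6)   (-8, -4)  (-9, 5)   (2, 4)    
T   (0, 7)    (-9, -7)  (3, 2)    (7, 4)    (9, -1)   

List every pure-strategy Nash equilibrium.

(S, P)

Find each player's best response to every opponent strategy; NE are the intersections.
Agent 1's best responses — vs P: S (payoff 9); vs Q: R (payoff 7); vs R: Q (payoff 9); vs S: T (payoff 7); vs T: T (payoff 9).
Agent 2's best responses — vs P: T (payoff 7); vs Q: S (payoff 8); vs R: S (payoff 4); vs S: P (payoff 6); vs T: P (payoff 7).
The only mutual best response is (S, P); neither player gains by switching there.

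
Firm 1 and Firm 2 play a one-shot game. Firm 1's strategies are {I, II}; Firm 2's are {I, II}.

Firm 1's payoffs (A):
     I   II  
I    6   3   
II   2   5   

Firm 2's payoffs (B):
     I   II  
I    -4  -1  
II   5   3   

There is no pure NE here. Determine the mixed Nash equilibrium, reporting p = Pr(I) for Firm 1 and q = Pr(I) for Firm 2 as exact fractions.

In a mixed NE each player is indifferent between their pure strategies, so the opponent's mix sets the indifference.
Firm 2 indifferent between I and II: p·(-4) + (1−p)·5 = p·(-1) + (1−p)·3 ⟹ 5 + (-9)p = 3 + (-4)p ⟹ p = 2/5.
Firm 1 indifferent between I and II: q·6 + (1−q)·3 = q·2 + (1−q)·5 ⟹ 3 + 3q = 5 + (-3)q ⟹ q = 1/3.

p = 2/5, q = 1/3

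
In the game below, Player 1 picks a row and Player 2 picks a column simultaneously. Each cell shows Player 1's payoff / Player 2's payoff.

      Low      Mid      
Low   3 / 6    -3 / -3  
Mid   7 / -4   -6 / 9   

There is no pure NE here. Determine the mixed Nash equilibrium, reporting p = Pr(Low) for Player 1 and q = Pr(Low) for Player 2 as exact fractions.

p = 13/22, q = 3/7

In a mixed NE each player is indifferent between their pure strategies, so the opponent's mix sets the indifference.
Player 2 indifferent between Low and Mid: p·6 + (1−p)·(-4) = p·(-3) + (1−p)·9 ⟹ (-4) + 10p = 9 + (-12)p ⟹ p = 13/22.
Player 1 indifferent between Low and Mid: q·3 + (1−q)·(-3) = q·7 + (1−q)·(-6) ⟹ (-3) + 6q = (-6) + 13q ⟹ q = 3/7.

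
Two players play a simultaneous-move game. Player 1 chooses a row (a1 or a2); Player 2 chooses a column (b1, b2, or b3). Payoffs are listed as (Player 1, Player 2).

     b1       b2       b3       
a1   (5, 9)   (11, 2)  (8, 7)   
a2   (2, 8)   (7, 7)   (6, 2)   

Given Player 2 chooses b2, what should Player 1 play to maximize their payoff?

With Player 2 fixed at b2, Player 1's payoffs are: a1 → 11, a2 → 7.
The maximum is 11, achieved by a1.

a1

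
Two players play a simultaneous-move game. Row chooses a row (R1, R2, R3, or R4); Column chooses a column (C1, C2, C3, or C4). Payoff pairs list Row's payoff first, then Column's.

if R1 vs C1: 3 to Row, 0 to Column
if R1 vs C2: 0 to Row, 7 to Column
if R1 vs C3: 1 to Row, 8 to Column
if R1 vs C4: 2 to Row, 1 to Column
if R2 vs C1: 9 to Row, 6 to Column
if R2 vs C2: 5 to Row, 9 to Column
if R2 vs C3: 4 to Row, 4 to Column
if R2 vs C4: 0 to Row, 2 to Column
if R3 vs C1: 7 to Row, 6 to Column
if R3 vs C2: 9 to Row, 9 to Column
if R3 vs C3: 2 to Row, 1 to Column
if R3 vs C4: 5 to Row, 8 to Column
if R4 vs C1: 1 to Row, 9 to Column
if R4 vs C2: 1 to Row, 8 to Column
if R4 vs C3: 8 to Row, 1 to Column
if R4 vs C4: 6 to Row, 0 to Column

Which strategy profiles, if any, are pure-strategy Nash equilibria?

Find each player's best response to every opponent strategy; NE are the intersections.
Row's best responses — vs C1: R2 (payoff 9); vs C2: R3 (payoff 9); vs C3: R4 (payoff 8); vs C4: R4 (payoff 6).
Column's best responses — vs R1: C3 (payoff 8); vs R2: C2 (payoff 9); vs R3: C2 (payoff 9); vs R4: C1 (payoff 9).
The only mutual best response is (R3, C2); neither player gains by switching there.

(R3, C2)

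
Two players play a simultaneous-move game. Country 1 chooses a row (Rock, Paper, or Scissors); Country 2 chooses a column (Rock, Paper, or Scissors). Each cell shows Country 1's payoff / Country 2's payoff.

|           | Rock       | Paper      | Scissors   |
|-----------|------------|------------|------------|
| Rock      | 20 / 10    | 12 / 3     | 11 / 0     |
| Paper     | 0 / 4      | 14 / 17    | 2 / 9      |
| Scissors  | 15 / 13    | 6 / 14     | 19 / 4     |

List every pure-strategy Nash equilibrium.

Check mutual best responses: a cell is a NE iff neither player can gain by unilaterally deviating.
Country 1's best responses — vs Rock: Rock (payoff 20); vs Paper: Paper (payoff 14); vs Scissors: Scissors (payoff 19).
Country 2's best responses — vs Rock: Rock (payoff 10); vs Paper: Paper (payoff 17); vs Scissors: Paper (payoff 14).
Mutual best responses occur at (Rock, Rock) and (Paper, Paper); at each, neither player gains by switching.

(Rock, Rock) and (Paper, Paper)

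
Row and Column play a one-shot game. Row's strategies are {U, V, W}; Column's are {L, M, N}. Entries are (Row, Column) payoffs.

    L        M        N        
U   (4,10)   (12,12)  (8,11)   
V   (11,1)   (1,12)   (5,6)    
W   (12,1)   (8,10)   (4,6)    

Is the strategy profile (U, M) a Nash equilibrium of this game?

Holding Column at M: Row gets 12 from U, versus 1 from V, 8 from W. No profitable deviation for Row.
Holding Row at U: Column gets 12 from M, versus 10 from L, 11 from N. No profitable deviation for Column either.

Yes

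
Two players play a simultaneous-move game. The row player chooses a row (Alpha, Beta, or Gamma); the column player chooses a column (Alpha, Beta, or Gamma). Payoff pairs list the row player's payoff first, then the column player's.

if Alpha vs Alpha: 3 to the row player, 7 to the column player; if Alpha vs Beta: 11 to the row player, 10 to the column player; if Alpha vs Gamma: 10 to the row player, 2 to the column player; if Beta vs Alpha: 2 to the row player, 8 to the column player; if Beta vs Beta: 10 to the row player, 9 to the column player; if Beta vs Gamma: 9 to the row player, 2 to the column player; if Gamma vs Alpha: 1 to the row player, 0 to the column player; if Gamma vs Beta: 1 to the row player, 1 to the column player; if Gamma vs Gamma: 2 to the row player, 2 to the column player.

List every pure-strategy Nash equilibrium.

(Alpha, Beta)

Find each player's best response to every opponent strategy; NE are the intersections.
The row player's best responses — vs Alpha: Alpha (payoff 3); vs Beta: Alpha (payoff 11); vs Gamma: Alpha (payoff 10).
The column player's best responses — vs Alpha: Beta (payoff 10); vs Beta: Beta (payoff 9); vs Gamma: Gamma (payoff 2).
The only mutual best response is (Alpha, Beta); neither player gains by switching there.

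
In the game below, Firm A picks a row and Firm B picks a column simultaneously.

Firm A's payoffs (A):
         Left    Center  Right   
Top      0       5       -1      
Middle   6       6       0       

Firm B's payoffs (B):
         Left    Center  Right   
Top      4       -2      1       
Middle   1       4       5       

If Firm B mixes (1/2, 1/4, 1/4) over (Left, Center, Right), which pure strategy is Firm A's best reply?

Middle

Compute Firm A's expected payoff from each pure strategy against the given mix.
Top: (1/2)·0 + (1/4)·5 + (1/4)·(-1) = 1
Middle: (1/2)·6 + (1/4)·6 + (1/4)·0 = 9/2
Highest expected payoff is 9/2, from Middle.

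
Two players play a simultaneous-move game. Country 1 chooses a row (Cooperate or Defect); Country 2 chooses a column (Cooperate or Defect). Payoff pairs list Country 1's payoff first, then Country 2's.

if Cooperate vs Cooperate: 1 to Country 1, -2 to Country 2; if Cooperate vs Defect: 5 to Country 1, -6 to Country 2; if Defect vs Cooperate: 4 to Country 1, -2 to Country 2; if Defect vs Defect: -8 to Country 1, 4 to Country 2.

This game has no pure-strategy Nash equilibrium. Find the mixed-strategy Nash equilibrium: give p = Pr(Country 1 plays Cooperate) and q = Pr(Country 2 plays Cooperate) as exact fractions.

p = 3/5, q = 13/16

In a mixed NE each player is indifferent between their pure strategies, so the opponent's mix sets the indifference.
Country 2 indifferent between Cooperate and Defect: p·(-2) + (1−p)·(-2) = p·(-6) + (1−p)·4 ⟹ (-2) + 0p = 4 + (-10)p ⟹ p = 3/5.
Country 1 indifferent between Cooperate and Defect: q·1 + (1−q)·5 = q·4 + (1−q)·(-8) ⟹ 5 + (-4)q = (-8) + 12q ⟹ q = 13/16.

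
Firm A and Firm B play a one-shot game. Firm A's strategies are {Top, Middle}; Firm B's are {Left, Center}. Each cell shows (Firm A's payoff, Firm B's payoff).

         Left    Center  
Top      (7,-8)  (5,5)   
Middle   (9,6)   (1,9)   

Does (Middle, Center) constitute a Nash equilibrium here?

No

Holding Firm B at Center: Firm A gets 1 from Middle but could get 5 by switching to Top. Firm A has a profitable deviation.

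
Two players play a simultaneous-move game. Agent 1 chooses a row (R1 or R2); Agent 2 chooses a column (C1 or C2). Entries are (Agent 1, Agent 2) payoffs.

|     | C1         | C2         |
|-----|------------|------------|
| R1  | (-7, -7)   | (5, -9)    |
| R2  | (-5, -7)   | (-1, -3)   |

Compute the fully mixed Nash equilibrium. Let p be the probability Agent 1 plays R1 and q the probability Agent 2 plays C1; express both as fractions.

In a mixed NE each player is indifferent between their pure strategies, so the opponent's mix sets the indifference.
Agent 2 indifferent between C1 and C2: p·(-7) + (1−p)·(-7) = p·(-9) + (1−p)·(-3) ⟹ (-7) + 0p = (-3) + (-6)p ⟹ p = 2/3.
Agent 1 indifferent between R1 and R2: q·(-7) + (1−q)·5 = q·(-5) + (1−q)·(-1) ⟹ 5 + (-12)q = (-1) + (-4)q ⟹ q = 3/4.

p = 2/3, q = 3/4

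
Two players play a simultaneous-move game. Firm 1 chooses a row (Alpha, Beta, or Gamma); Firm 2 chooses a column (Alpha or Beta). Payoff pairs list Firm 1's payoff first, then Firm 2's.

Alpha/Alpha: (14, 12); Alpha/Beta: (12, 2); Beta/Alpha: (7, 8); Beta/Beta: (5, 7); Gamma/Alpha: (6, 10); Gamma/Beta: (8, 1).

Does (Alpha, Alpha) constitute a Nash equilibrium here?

Yes

Holding Firm 2 at Alpha: Firm 1 gets 14 from Alpha, versus 7 from Beta, 6 from Gamma. No profitable deviation for Firm 1.
Holding Firm 1 at Alpha: Firm 2 gets 12 from Alpha, versus 2 from Beta. No profitable deviation for Firm 2 either.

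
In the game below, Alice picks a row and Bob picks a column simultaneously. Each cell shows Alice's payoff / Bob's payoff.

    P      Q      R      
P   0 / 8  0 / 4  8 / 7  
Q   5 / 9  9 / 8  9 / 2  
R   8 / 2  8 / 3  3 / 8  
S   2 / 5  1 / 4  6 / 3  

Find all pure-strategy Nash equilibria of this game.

Check mutual best responses: a cell is a NE iff neither player can gain by unilaterally deviating.
Alice's best responses — vs P: R (payoff 8); vs Q: Q (payoff 9); vs R: Q (payoff 9).
Bob's best responses — vs P: P (payoff 8); vs Q: P (payoff 9); vs R: R (payoff 8); vs S: P (payoff 5).
No cell has both players best-responding. For instance, Alice's best reply to Q is Q, but against Q Bob prefers P over Q.

No pure-strategy Nash equilibrium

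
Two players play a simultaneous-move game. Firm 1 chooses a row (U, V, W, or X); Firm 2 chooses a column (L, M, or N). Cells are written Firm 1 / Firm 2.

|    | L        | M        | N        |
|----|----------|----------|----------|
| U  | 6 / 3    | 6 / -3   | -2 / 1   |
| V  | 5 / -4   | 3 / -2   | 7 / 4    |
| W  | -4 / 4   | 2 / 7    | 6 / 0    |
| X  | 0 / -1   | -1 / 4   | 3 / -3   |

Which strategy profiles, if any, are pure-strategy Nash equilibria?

(U, L) and (V, N)

Find each player's best response to every opponent strategy; NE are the intersections.
Firm 1's best responses — vs L: U (payoff 6); vs M: U (payoff 6); vs N: V (payoff 7).
Firm 2's best responses — vs U: L (payoff 3); vs V: N (payoff 4); vs W: M (payoff 7); vs X: M (payoff 4).
Mutual best responses occur at (U, L) and (V, N); at each, neither player gains by switching.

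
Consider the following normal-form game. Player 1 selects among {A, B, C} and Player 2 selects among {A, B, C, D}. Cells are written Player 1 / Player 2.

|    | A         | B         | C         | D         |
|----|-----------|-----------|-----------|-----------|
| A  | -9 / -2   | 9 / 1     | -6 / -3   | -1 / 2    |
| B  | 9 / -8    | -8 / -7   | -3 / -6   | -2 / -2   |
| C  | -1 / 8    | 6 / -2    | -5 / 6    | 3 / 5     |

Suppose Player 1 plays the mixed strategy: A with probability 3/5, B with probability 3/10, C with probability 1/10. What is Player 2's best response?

D

Compute Player 2's expected payoff from each pure strategy against the given mix.
A: (3/5)·(-2) + (3/10)·(-8) + (1/10)·8 = -14/5
B: (3/5)·1 + (3/10)·(-7) + (1/10)·(-2) = -17/10
C: (3/5)·(-3) + (3/10)·(-6) + (1/10)·6 = -3
D: (3/5)·2 + (3/10)·(-2) + (1/10)·5 = 11/10
Highest expected payoff is 11/10, from D.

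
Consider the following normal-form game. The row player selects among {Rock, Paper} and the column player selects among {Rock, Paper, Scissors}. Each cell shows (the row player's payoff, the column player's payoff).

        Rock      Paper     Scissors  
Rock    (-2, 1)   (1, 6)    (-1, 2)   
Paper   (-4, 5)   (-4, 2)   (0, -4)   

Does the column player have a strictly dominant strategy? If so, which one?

None

A strategy is strictly dominant if it gives the column player a strictly higher payoff than every other strategy, against every choice by the opponent.
Rock is not dominant: against Rock, Paper gives 6 > 1.
Paper is not dominant: against Paper, Rock gives 5 > 2.
Scissors is not dominant: against Rock, Paper gives 6 > 2.
No single strategy is best against every opponent action.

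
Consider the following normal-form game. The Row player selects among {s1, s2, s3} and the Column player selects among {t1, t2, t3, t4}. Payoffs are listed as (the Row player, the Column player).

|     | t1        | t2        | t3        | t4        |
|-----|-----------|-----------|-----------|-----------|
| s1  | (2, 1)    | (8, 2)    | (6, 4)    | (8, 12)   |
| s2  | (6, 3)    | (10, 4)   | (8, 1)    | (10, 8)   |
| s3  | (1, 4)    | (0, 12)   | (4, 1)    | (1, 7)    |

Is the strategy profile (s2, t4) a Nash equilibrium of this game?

Yes

Holding the Column player at t4: the Row player gets 10 from s2, versus 8 from s1, 1 from s3. No profitable deviation for the Row player.
Holding the Row player at s2: the Column player gets 8 from t4, versus 3 from t1, 4 from t2, 1 from t3. No profitable deviation for the Column player either.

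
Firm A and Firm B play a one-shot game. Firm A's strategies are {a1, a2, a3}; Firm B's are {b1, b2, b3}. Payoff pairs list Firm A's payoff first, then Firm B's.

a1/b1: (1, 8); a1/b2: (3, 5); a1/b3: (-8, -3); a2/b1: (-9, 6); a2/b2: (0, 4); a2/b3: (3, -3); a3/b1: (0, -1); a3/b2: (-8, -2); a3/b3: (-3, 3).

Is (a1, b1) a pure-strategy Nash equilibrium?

Yes

Holding Firm B at b1: Firm A gets 1 from a1, versus -9 from a2, 0 from a3. No profitable deviation for Firm A.
Holding Firm A at a1: Firm B gets 8 from b1, versus 5 from b2, -3 from b3. No profitable deviation for Firm B either.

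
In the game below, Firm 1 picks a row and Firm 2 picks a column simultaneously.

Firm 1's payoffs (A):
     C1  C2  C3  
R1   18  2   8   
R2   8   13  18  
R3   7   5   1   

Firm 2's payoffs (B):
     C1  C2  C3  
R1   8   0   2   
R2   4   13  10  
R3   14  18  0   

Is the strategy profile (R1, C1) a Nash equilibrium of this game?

Yes

Holding Firm 2 at C1: Firm 1 gets 18 from R1, versus 8 from R2, 7 from R3. No profitable deviation for Firm 1.
Holding Firm 1 at R1: Firm 2 gets 8 from C1, versus 0 from C2, 2 from C3. No profitable deviation for Firm 2 either.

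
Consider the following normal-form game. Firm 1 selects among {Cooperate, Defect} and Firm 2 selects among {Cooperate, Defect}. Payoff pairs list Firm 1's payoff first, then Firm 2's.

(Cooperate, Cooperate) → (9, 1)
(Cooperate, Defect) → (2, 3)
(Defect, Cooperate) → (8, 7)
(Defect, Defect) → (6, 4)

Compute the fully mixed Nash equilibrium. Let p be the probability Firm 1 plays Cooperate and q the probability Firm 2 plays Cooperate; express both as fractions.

p = 3/5, q = 4/5

In a mixed NE each player is indifferent between their pure strategies, so the opponent's mix sets the indifference.
Firm 2 indifferent between Cooperate and Defect: p·1 + (1−p)·7 = p·3 + (1−p)·4 ⟹ 7 + (-6)p = 4 + (-1)p ⟹ p = 3/5.
Firm 1 indifferent between Cooperate and Defect: q·9 + (1−q)·2 = q·8 + (1−q)·6 ⟹ 2 + 7q = 6 + 2q ⟹ q = 4/5.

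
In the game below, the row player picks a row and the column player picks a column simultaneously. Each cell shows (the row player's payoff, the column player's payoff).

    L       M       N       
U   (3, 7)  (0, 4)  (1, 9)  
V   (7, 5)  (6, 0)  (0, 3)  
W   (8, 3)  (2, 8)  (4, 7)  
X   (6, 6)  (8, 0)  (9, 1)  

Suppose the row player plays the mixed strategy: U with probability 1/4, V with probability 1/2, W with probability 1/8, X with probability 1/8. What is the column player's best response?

The column player's best reply maximizes expected payoff against the mix.
L: (1/4)·7 + (1/2)·5 + (1/8)·3 + (1/8)·6 = 43/8
M: (1/4)·4 + (1/2)·0 + (1/8)·8 + (1/8)·0 = 2
N: (1/4)·9 + (1/2)·3 + (1/8)·7 + (1/8)·1 = 19/4
Highest expected payoff is 43/8, from L.

L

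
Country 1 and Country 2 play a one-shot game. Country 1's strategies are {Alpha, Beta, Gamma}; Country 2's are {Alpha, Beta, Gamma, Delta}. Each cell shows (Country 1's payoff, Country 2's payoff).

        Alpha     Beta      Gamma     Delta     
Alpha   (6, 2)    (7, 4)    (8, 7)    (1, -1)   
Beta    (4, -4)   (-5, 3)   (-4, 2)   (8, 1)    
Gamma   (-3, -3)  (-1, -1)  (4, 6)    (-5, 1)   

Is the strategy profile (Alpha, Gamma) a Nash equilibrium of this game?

Yes

Holding Country 2 at Gamma: Country 1 gets 8 from Alpha, versus -4 from Beta, 4 from Gamma. No profitable deviation for Country 1.
Holding Country 1 at Alpha: Country 2 gets 7 from Gamma, versus 2 from Alpha, 4 from Beta, -1 from Delta. No profitable deviation for Country 2 either.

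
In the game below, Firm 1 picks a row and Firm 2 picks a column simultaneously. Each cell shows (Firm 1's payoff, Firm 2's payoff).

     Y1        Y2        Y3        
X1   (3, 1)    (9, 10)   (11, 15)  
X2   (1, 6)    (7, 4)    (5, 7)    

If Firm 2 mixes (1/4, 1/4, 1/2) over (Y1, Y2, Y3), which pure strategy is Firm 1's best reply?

Compute Firm 1's expected payoff from each pure strategy against the given mix.
X1: (1/4)·3 + (1/4)·9 + (1/2)·11 = 17/2
X2: (1/4)·1 + (1/4)·7 + (1/2)·5 = 9/2
Highest expected payoff is 17/2, from X1.

X1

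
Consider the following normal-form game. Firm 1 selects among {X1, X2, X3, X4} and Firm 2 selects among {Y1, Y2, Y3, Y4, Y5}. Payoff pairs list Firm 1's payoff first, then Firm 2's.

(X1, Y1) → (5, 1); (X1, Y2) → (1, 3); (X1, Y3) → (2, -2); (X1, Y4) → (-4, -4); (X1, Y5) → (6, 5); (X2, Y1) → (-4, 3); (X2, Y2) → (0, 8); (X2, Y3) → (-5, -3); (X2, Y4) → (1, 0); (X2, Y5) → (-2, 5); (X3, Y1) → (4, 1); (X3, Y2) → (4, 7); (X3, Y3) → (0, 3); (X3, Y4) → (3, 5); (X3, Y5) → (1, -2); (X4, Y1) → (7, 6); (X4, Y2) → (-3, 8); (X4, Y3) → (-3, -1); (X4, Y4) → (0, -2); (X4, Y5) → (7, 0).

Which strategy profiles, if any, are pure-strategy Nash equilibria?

(X3, Y2)

Check mutual best responses: a cell is a NE iff neither player can gain by unilaterally deviating.
Firm 1's best responses — vs Y1: X4 (payoff 7); vs Y2: X3 (payoff 4); vs Y3: X1 (payoff 2); vs Y4: X3 (payoff 3); vs Y5: X4 (payoff 7).
Firm 2's best responses — vs X1: Y5 (payoff 5); vs X2: Y2 (payoff 8); vs X3: Y2 (payoff 7); vs X4: Y2 (payoff 8).
The only mutual best response is (X3, Y2); neither player gains by switching there.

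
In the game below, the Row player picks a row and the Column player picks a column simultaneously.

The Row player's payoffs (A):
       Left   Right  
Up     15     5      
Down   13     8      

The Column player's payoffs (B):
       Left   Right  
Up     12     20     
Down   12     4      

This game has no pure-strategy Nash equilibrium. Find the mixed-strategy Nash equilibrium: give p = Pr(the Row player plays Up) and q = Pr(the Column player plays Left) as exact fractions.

Each player's mixing probability is pinned down by making the *other* player indifferent.
The Column player indifferent between Left and Right: p·12 + (1−p)·12 = p·20 + (1−p)·4 ⟹ 12 + 0p = 4 + 16p ⟹ p = 1/2.
The Row player indifferent between Up and Down: q·15 + (1−q)·5 = q·13 + (1−q)·8 ⟹ 5 + 10q = 8 + 5q ⟹ q = 3/5.

p = 1/2, q = 3/5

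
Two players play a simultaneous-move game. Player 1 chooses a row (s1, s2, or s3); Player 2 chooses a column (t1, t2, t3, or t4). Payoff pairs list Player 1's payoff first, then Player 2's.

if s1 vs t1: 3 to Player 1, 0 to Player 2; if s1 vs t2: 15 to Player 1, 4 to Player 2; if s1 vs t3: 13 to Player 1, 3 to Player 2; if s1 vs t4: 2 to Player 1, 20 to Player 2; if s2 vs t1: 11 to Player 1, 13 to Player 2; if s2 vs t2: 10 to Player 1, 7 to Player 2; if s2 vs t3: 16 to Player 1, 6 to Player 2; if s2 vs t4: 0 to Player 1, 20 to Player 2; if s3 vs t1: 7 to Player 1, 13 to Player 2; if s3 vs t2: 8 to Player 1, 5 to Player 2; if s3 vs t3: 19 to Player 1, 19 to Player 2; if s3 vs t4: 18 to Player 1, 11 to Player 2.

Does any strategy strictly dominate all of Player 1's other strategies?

No strictly dominant strategy

Check whether one of Player 1's strategies beats all alternatives regardless of what the opponent does.
s1 is not dominant: against t1, s2 gives 11 > 3.
s2 is not dominant: against t2, s1 gives 15 > 10.
s3 is not dominant: against t1, s2 gives 11 > 7.
No single strategy is best against every opponent action.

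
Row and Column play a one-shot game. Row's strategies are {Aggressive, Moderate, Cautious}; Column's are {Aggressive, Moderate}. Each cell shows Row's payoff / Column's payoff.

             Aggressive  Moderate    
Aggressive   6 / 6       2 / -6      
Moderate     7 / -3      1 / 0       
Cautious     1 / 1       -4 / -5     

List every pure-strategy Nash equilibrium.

There is no pure-strategy Nash equilibrium

A profile is a Nash equilibrium when each player is best-responding to the other.
Row's best responses — vs Aggressive: Moderate (payoff 7); vs Moderate: Aggressive (payoff 2).
Column's best responses — vs Aggressive: Aggressive (payoff 6); vs Moderate: Moderate (payoff 0); vs Cautious: Aggressive (payoff 1).
No cell has both players best-responding. For instance, Row's best reply to Aggressive is Moderate, but against Moderate Column prefers Moderate over Aggressive.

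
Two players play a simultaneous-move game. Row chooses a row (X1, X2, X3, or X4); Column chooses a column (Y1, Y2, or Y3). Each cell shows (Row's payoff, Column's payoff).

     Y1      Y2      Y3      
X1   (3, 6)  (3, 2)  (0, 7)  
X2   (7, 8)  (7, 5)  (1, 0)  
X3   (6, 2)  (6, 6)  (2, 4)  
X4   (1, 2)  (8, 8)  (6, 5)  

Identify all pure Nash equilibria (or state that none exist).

Find each player's best response to every opponent strategy; NE are the intersections.
Row's best responses — vs Y1: X2 (payoff 7); vs Y2: X4 (payoff 8); vs Y3: X4 (payoff 6).
Column's best responses — vs X1: Y3 (payoff 7); vs X2: Y1 (payoff 8); vs X3: Y2 (payoff 6); vs X4: Y2 (payoff 8).
Mutual best responses occur at (X2, Y1) and (X4, Y2); at each, neither player gains by switching.

(X2, Y1) and (X4, Y2)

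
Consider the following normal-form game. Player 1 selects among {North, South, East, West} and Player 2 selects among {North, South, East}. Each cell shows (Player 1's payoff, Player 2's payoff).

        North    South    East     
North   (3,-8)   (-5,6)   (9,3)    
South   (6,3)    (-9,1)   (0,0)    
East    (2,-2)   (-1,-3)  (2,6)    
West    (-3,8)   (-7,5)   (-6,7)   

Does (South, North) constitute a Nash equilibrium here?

Holding Player 2 at North: Player 1 gets 6 from South, versus 3 from North, 2 from East, -3 from West. No profitable deviation for Player 1.
Holding Player 1 at South: Player 2 gets 3 from North, versus 1 from South, 0 from East. No profitable deviation for Player 2 either.

Yes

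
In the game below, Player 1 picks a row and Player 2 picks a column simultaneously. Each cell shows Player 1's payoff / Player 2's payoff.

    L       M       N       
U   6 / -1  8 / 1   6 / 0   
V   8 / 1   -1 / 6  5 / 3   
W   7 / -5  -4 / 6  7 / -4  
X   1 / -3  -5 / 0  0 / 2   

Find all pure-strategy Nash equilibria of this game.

Check mutual best responses: a cell is a NE iff neither player can gain by unilaterally deviating.
Player 1's best responses — vs L: V (payoff 8); vs M: U (payoff 8); vs N: W (payoff 7).
Player 2's best responses — vs U: M (payoff 1); vs V: M (payoff 6); vs W: M (payoff 6); vs X: N (payoff 2).
The only mutual best response is (U, M); neither player gains by switching there.

(U, M)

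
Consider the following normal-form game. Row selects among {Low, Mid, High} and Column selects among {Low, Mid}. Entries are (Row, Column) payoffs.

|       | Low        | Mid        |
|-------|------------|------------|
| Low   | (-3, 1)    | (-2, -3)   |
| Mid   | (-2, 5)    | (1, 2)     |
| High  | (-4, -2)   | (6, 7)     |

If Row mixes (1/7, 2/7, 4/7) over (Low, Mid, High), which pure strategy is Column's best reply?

Column's best reply maximizes expected payoff against the mix.
Low: (1/7)·1 + (2/7)·5 + (4/7)·(-2) = 3/7
Mid: (1/7)·(-3) + (2/7)·2 + (4/7)·7 = 29/7
Highest expected payoff is 29/7, from Mid.

Mid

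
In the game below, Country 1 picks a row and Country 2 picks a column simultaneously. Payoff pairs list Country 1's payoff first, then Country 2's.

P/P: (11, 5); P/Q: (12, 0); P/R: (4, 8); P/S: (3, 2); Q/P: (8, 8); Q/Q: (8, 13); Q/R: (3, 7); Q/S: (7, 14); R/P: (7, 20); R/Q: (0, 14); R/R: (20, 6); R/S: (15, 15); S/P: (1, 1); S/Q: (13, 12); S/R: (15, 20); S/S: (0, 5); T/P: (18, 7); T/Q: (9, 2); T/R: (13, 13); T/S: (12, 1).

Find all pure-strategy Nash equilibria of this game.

No pure-strategy Nash equilibrium

A profile is a Nash equilibrium when each player is best-responding to the other.
Country 1's best responses — vs P: T (payoff 18); vs Q: S (payoff 13); vs R: R (payoff 20); vs S: R (payoff 15).
Country 2's best responses — vs P: R (payoff 8); vs Q: S (payoff 14); vs R: P (payoff 20); vs S: R (payoff 20); vs T: R (payoff 13).
No cell has both players best-responding. For instance, Country 1's best reply to Q is S, but against S Country 2 prefers R over Q.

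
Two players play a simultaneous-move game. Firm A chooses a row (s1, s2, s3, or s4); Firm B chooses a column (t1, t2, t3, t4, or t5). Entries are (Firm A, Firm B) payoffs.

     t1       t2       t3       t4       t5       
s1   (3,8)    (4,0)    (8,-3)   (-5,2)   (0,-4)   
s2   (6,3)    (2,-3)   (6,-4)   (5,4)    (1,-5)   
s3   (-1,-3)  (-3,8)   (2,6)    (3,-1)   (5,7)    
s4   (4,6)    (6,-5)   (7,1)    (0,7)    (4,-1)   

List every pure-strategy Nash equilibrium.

(s2, t4)

A profile is a Nash equilibrium when each player is best-responding to the other.
Firm A's best responses — vs t1: s2 (payoff 6); vs t2: s4 (payoff 6); vs t3: s1 (payoff 8); vs t4: s2 (payoff 5); vs t5: s3 (payoff 5).
Firm B's best responses — vs s1: t1 (payoff 8); vs s2: t4 (payoff 4); vs s3: t2 (payoff 8); vs s4: t4 (payoff 7).
The only mutual best response is (s2, t4); neither player gains by switching there.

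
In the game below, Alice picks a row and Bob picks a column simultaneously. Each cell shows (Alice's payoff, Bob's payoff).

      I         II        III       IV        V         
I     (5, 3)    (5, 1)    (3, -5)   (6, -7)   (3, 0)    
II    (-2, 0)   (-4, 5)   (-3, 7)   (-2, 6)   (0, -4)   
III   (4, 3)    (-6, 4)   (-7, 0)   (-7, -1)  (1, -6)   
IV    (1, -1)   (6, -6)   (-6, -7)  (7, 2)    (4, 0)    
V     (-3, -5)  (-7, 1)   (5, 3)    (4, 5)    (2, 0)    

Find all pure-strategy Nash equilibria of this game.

(I, I) and (IV, IV)

Check mutual best responses: a cell is a NE iff neither player can gain by unilaterally deviating.
Alice's best responses — vs I: I (payoff 5); vs II: IV (payoff 6); vs III: V (payoff 5); vs IV: IV (payoff 7); vs V: IV (payoff 4).
Bob's best responses — vs I: I (payoff 3); vs II: III (payoff 7); vs III: II (payoff 4); vs IV: IV (payoff 2); vs V: IV (payoff 5).
Mutual best responses occur at (I, I) and (IV, IV); at each, neither player gains by switching.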